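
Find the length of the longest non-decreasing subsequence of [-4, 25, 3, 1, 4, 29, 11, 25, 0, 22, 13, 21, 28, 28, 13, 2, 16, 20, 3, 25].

Let dp[i] be the longest non-decreasing subsequence ending at position i. Then dp = [1, 2, 2, 2, 3, 4, 4, 5, 2, 5, 5, 6, 7, 8, 6, 3, 7, 8, 4, 9].
The maximum is 9; one witness is -4, 3, 4, 11, 13, 13, 16, 20, 25 at positions 1,3,5,7,11,15,17,18,20.

9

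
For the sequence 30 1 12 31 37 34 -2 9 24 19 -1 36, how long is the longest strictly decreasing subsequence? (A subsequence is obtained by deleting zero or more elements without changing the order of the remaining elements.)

Scanning left to right, the best length ending at each element is: 30→1, 1→2, 12→2, 31→1, 37→1, 34→2, -2→3, 9→3, 24→3, 19→4, -1→5, 36→2.
So the longest decreasing subsequence has length 5, e.g. 37, 34, 24, 19, -1.

5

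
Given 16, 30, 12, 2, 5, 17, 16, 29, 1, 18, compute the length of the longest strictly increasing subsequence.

4

Let dp[i] be the longest increasing subsequence ending at position i. Then dp = [1, 2, 1, 1, 2, 3, 3, 4, 1, 4].
The maximum is 4; one witness is 2, 5, 17, 29 at positions 4,5,6,8.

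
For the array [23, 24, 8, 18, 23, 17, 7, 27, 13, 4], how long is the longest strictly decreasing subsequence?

5

Scanning left to right, the best length ending at each element is: 23→1, 24→1, 8→2, 18→2, 23→2, 17→3, 7→4, 27→1, 13→4, 4→5.
So the longest decreasing subsequence has length 5, e.g. 23, 18, 17, 7, 4.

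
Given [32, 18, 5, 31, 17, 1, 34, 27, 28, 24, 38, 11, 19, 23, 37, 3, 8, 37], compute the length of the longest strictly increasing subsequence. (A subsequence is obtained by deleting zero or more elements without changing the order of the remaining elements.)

Let dp[i] be the longest increasing subsequence ending at position i. Then dp = [1, 1, 1, 2, 2, 1, 3, 3, 4, 3, 5, 2, 3, 4, 5, 2, 3, 5].
The maximum is 5; one witness is 5, 17, 27, 28, 38 at positions 3,5,8,9,11.

5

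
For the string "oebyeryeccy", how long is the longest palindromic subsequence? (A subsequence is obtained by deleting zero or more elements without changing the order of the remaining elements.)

Using dp[i][j] = 2 + dp[i+1][j−1] if the ends match, else max(dp[i+1][j], dp[i][j−1]):
dp[1][11] = 5. A witness is yeyey at positions 4,5,7,8,11.

5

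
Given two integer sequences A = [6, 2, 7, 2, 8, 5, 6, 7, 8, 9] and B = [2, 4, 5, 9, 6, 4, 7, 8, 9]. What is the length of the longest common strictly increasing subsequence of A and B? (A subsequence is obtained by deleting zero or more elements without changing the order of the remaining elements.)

6

A longest common strictly increasing subsequence is 2, 5, 6, 7, 8, 9 (length 6); it appears in order in both A and B, and no longer such subsequence exists.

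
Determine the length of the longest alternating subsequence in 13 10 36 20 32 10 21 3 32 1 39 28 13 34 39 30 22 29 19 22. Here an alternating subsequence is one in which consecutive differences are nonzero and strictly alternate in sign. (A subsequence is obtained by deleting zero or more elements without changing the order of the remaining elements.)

Track the best alternating length ending on an up-step vs a down-step at each position: up/down = 1/1, 1/2, 3/1, 3/4, 5/4, 1/6, 7/6, 1/8, 9/4, 1/10, 11/1, 11/12, 11/12, 13/12, 13/1, 13/14, 13/14, 15/14, 13/16, 17/16.
The maximum over both is 17; one such subsequence is 13, 10, 36, 20, 32, 10, 21, 3, 32, 1, 39, 28, 34, 22, 29, 19, 22.

17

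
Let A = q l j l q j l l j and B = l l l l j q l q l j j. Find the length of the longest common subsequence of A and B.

6

A longest common subsequence is ljlqjj (length 6); the LCS DP confirms no longer common subsequence exists.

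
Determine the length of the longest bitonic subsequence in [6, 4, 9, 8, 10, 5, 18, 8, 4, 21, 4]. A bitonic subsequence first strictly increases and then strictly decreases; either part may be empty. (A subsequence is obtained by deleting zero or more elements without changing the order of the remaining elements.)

Let inc[i] be the LIS ending at i and dec[i] the longest strictly decreasing subsequence starting at i. inc = [1, 1, 2, 2, 3, 2, 4, 3, 1, 5, 1], dec = [3, 1, 4, 3, 3, 2, 3, 2, 1, 2, 1].
max_i inc[i]+dec[i]−1 = 6, with one witness 6, 9, 10, 18, 8, 4.

6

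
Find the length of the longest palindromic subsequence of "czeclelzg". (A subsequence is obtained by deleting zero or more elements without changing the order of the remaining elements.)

One longest palindromic subsequence is zlelz (positions 2,5,6,7,8); it reads the same forward and backward, and the interval DP gives dp[1][9] = 5.

5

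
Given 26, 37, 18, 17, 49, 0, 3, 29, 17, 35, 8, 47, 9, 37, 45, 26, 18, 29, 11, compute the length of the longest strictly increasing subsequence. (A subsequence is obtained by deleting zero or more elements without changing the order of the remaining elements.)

One longest increasing subsequence is 0, 3, 29, 35, 37, 45 (positions 6,7,8,10,14,15), of length 6; no longer one exists.

6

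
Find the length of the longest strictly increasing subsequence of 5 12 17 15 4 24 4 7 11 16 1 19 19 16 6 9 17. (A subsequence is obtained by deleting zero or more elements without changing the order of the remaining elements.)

Let dp[i] be the longest increasing subsequence ending at position i. Then dp = [1, 2, 3, 3, 1, 4, 1, 2, 3, 4, 1, 5, 5, 4, 2, 3, 5].
The maximum is 5; one witness is 5, 12, 15, 16, 19 at positions 1,2,4,10,12.

5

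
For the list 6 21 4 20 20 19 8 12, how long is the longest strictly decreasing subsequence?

Scanning left to right, the best length ending at each element is: 6→1, 21→1, 4→2, 20→2, 20→2, 19→3, 8→4, 12→4.
So the longest decreasing subsequence has length 4, e.g. 21, 20, 19, 8.

4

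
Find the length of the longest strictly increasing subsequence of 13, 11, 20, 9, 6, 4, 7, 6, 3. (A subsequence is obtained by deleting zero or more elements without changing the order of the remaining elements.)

One longest increasing subsequence is 13, 20 (positions 1,3), of length 2; no longer one exists.

2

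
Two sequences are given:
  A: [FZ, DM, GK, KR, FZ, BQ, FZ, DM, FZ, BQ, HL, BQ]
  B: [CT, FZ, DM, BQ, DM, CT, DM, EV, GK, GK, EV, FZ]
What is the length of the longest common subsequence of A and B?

5

Backtracking the LCS table gives one alignment: FZ (A1,B2) → DM (A2,B3) → BQ (A6,B4) → DM (A8,B7) → FZ (A9,B12).
So the longest common subsequence has length 5.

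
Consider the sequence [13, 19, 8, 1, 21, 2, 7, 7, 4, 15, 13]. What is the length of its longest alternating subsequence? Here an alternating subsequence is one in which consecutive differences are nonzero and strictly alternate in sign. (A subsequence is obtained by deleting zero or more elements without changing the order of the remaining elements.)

9

Track the best alternating length ending on an up-step vs a down-step at each position: up/down = 1/1, 2/1, 1/3, 1/3, 4/1, 4/5, 6/5, 6/5, 6/7, 8/5, 8/9.
The maximum over both is 9; one such subsequence is 13, 19, 8, 21, 2, 7, 4, 15, 13.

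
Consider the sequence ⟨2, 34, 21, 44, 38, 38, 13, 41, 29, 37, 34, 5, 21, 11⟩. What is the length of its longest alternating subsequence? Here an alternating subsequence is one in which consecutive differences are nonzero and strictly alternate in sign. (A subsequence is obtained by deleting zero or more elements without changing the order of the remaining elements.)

11

Track the best alternating length ending on an up-step vs a down-step at each position: up/down = 1/1, 2/1, 2/3, 4/1, 4/5, 4/5, 2/5, 6/5, 6/7, 8/7, 8/9, 2/9, 10/9, 10/11.
The maximum over both is 11; one such subsequence is 2, 34, 21, 44, 38, 41, 29, 37, 5, 21, 11.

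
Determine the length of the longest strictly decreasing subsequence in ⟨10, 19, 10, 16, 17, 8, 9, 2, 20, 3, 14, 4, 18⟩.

One longest decreasing subsequence is 19, 10, 8, 2 (positions 2,3,6,8), of length 4; no longer one exists.

4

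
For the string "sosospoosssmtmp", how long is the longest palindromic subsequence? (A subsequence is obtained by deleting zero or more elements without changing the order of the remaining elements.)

8

One longest palindromic subsequence is sssoosss (positions 1,3,5,7,8,9,10,11); it reads the same forward and backward, and the interval DP gives dp[1][15] = 8.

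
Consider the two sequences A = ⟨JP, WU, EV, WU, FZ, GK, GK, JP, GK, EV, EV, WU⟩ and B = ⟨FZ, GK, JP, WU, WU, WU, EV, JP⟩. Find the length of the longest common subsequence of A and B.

4

A longest common subsequence is JP, WU, EV, JP (length 4); the LCS DP confirms no longer common subsequence exists.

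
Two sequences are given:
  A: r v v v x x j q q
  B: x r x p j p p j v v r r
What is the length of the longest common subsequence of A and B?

Backtracking the LCS table gives one alignment: r (A1,B2) → v (A2,B9) → v (A3,B10).
So the longest common subsequence has length 3.

3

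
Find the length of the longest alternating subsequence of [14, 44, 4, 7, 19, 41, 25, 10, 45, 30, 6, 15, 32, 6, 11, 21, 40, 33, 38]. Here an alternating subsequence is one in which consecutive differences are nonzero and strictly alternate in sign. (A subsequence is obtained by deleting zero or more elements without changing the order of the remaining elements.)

12

A longest alternating subsequence is 14, 44, 4, 41, 25, 45, 6, 15, 6, 40, 33, 38 (positions 1,2,3,6,7,9,11,12,14,17,18,19); its 11 consecutive differences strictly alternate in sign, and length 12 is optimal.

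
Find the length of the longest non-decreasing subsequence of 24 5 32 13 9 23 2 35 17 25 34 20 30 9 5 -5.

5

Let dp[i] be the longest non-decreasing subsequence ending at position i. Then dp = [1, 1, 2, 2, 2, 3, 1, 4, 3, 4, 5, 4, 5, 3, 2, 1].
The maximum is 5; one witness is 5, 13, 23, 25, 34 at positions 2,4,6,10,11.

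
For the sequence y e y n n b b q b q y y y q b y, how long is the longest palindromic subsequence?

9

One longest palindromic subsequence is ybqyyyqby (positions 1,6,8,11,12,13,14,15,16); it reads the same forward and backward, and the interval DP gives dp[1][16] = 9.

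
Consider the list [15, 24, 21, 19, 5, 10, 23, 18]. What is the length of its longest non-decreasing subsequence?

3

One longest non-decreasing subsequence is 15, 21, 23 (positions 1,3,7), of length 3; no longer one exists.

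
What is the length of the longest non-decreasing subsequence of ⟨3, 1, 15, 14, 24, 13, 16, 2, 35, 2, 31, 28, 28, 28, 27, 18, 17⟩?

6

Scanning left to right, the best length ending at each element is: 3→1, 1→1, 15→2, 14→2, 24→3, 13→2, 16→3, 2→2, 35→4, 2→3, 31→4, 28→4, 28→5, 28→6, 27→4, 18→4, 17→4.
So the longest non-decreasing subsequence has length 6, e.g. 3, 15, 24, 28, 28, 28.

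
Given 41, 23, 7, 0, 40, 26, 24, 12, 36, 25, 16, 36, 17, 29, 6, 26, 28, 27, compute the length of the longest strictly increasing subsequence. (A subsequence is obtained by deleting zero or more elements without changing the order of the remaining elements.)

6

Let dp[i] be the longest increasing subsequence ending at position i. Then dp = [1, 1, 1, 1, 2, 2, 2, 2, 3, 3, 3, 4, 4, 5, 2, 5, 6, 6].
The maximum is 6; one witness is 7, 12, 16, 17, 26, 28 at positions 3,8,11,13,16,17.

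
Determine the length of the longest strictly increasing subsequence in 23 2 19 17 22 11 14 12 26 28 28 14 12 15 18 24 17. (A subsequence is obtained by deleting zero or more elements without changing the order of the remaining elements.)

Let dp[i] be the longest increasing subsequence ending at position i. Then dp = [1, 1, 2, 2, 3, 2, 3, 3, 4, 5, 5, 4, 3, 5, 6, 7, 6].
The maximum is 7; one witness is 2, 11, 12, 14, 15, 18, 24 at positions 2,6,8,12,14,15,16.

7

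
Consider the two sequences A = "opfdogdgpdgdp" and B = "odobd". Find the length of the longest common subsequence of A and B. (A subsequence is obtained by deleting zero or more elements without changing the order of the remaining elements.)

Backtracking the LCS table gives one alignment: o (A1,B1) → d (A4,B2) → o (A5,B3) → d (A12,B5).
So the longest common subsequence has length 4.

4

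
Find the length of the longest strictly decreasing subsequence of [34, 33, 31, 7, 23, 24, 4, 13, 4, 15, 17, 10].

Scanning left to right, the best length ending at each element is: 34→1, 33→2, 31→3, 7→4, 23→4, 24→4, 4→5, 13→5, 4→6, 15→5, 17→5, 10→6.
So the longest decreasing subsequence has length 6, e.g. 34, 33, 31, 23, 13, 4.

6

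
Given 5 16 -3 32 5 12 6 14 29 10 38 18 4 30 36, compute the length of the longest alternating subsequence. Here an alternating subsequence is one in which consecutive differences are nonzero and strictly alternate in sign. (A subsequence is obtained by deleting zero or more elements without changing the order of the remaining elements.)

12

Track the best alternating length ending on an up-step vs a down-step at each position: up/down = 1/1, 2/1, 1/3, 4/1, 4/5, 6/5, 6/7, 8/5, 8/5, 8/9, 10/1, 10/11, 4/11, 12/11, 12/11.
The maximum over both is 12; one such subsequence is 5, 16, -3, 32, 5, 12, 6, 14, 10, 38, 18, 30.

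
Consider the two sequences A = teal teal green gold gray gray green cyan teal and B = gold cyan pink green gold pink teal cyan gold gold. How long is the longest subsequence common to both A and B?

3

Backtracking the LCS table gives one alignment: green (A3,B4) → gold (A4,B5) → cyan (A8,B8).
So the longest common subsequence has length 3.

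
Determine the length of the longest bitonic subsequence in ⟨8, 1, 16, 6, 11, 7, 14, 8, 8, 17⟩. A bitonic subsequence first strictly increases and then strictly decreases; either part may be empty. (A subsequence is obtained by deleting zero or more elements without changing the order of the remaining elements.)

5

Let inc[i] be the LIS ending at i and dec[i] the longest strictly decreasing subsequence starting at i. inc = [1, 1, 2, 2, 3, 3, 4, 4, 4, 5], dec = [2, 1, 3, 1, 2, 1, 2, 1, 1, 1].
max_i inc[i]+dec[i]−1 = 5, with one witness 1, 6, 11, 14, 8.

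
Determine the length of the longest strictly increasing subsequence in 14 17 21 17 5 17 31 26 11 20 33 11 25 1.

One longest increasing subsequence is 14, 17, 21, 31, 33 (positions 1,2,3,7,11), of length 5; no longer one exists.

5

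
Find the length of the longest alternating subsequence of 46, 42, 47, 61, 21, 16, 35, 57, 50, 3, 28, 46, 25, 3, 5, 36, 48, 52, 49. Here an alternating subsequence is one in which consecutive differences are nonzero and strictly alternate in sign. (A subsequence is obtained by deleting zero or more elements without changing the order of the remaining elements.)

10

Track the best alternating length ending on an up-step vs a down-step at each position: up/down = 1/1, 1/2, 3/1, 3/1, 1/4, 1/4, 5/4, 5/4, 5/6, 1/6, 7/6, 7/6, 7/8, 1/8, 9/8, 9/8, 9/6, 9/6, 9/10.
The maximum over both is 10; one such subsequence is 46, 42, 47, 21, 35, 3, 28, 25, 52, 49.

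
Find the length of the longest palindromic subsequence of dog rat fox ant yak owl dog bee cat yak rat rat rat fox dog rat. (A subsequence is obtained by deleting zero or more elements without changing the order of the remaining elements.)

7

Using dp[i][j] = 2 + dp[i+1][j−1] if the ends match, else max(dp[i+1][j], dp[i][j−1]):
dp[1][16] = 7. A witness is rat dog rat rat rat dog rat at positions 2,7,11,12,13,15,16.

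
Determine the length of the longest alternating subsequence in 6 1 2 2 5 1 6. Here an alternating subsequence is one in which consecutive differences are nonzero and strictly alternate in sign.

5

A longest alternating subsequence is 6, 1, 2, 1, 6 (positions 1,2,3,6,7); its 4 consecutive differences strictly alternate in sign, and length 5 is optimal.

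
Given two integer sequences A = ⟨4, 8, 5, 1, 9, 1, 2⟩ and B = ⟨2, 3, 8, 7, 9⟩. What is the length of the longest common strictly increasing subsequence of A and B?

2

For each value that appears in both, track the longest common increasing run ending there.
The best achievable length is 2; one witness is 8, 9 (A-positions 2,5, B-positions 3,5).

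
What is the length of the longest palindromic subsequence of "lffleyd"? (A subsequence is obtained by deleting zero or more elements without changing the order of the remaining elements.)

4

One longest palindromic subsequence is lffl (positions 1,2,3,4); it reads the same forward and backward, and the interval DP gives dp[1][7] = 4.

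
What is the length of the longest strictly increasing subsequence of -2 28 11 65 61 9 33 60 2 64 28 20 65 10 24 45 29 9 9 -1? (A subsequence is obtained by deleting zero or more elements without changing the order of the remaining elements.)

6

Scanning left to right, the best length ending at each element is: -2→1, 28→2, 11→2, 65→3, 61→3, 9→2, 33→3, 60→4, 2→2, 64→5, 28→3, 20→3, 65→6, 10→3, 24→4, 45→5, 29→5, 9→3, 9→3, -1→2.
So the longest increasing subsequence has length 6, e.g. -2, 28, 33, 60, 64, 65.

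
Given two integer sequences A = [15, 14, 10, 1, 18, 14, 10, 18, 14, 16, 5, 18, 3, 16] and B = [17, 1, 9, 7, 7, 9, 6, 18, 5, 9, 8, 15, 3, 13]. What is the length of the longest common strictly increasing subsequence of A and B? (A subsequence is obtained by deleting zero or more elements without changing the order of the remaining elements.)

For each value that appears in both, track the longest common increasing run ending there.
The best achievable length is 2; one witness is 1, 18 (A-positions 4,5, B-positions 2,8).

2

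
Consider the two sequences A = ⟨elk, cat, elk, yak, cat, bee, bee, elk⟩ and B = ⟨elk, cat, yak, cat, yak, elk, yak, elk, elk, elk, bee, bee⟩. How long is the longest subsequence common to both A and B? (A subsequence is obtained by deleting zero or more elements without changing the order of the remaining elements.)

6

Backtracking the LCS table gives one alignment: elk (A1,B1) → cat (A2,B4) → elk (A3,B6) → yak (A4,B7) → bee (A6,B11) → bee (A7,B12).
So the longest common subsequence has length 6.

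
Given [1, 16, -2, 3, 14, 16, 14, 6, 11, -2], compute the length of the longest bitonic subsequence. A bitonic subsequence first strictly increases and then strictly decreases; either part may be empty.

One longest bitonic subsequence is 1, 3, 14, 16, 14, 11, -2 (positions 1,4,5,6,7,9,10): it rises to 16 then falls. Length 7 is optimal.

7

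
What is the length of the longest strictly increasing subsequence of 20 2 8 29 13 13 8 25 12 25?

4

Scanning left to right, the best length ending at each element is: 20→1, 2→1, 8→2, 29→3, 13→3, 13→3, 8→2, 25→4, 12→3, 25→4.
So the longest increasing subsequence has length 4, e.g. 2, 8, 13, 25.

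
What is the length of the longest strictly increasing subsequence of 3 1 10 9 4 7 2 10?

4

One longest increasing subsequence is 3, 4, 7, 10 (positions 1,5,6,8), of length 4; no longer one exists.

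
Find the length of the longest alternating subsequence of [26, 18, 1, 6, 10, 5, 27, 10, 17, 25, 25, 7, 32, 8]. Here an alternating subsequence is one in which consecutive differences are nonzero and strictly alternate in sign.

A longest alternating subsequence is 26, 1, 6, 5, 27, 10, 17, 7, 32, 8 (positions 1,3,4,6,7,8,9,12,13,14); its 9 consecutive differences strictly alternate in sign, and length 10 is optimal.

10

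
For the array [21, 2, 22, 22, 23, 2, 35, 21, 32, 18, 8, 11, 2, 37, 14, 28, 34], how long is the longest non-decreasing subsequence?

One longest non-decreasing subsequence is 2, 2, 8, 11, 14, 28, 34 (positions 2,6,11,12,15,16,17), of length 7; no longer one exists.

7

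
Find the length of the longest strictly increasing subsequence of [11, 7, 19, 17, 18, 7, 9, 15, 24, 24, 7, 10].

One longest increasing subsequence is 11, 17, 18, 24 (positions 1,4,5,9), of length 4; no longer one exists.

4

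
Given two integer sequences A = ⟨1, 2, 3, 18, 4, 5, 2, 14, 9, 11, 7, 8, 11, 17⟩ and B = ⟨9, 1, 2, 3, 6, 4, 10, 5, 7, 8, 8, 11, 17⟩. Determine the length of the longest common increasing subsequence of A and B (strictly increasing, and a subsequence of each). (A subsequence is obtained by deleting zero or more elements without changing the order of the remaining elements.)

For each value that appears in both, track the longest common increasing run ending there.
The best achievable length is 9; one witness is 1, 2, 3, 4, 5, 7, 8, 11, 17 (A-positions 1,2,3,5,6,11,12,13,14, B-positions 2,3,4,6,8,9,10,12,13).

9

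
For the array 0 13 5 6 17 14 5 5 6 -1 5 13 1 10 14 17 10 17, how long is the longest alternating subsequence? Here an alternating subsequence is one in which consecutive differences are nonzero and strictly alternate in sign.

A longest alternating subsequence is 0, 13, 5, 6, 5, 6, -1, 5, 1, 14, 10, 17 (positions 1,2,3,4,7,9,10,11,13,15,17,18); its 11 consecutive differences strictly alternate in sign, and length 12 is optimal.

12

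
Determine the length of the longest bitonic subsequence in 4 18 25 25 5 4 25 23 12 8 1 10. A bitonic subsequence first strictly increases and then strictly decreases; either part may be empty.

One longest bitonic subsequence is 4, 18, 25, 23, 12, 8, 1 (positions 1,2,3,8,9,10,11): it rises to 25 then falls. Length 7 is optimal.

7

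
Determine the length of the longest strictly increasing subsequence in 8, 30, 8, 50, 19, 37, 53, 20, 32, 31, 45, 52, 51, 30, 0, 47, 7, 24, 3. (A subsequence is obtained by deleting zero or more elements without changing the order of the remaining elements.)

One longest increasing subsequence is 8, 19, 20, 32, 45, 52 (positions 1,5,8,9,11,12), of length 6; no longer one exists.

6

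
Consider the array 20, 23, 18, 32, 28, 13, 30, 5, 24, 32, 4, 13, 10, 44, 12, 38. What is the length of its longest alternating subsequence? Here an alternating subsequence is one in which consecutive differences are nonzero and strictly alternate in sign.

A longest alternating subsequence is 20, 23, 18, 32, 28, 30, 5, 24, 4, 13, 10, 44, 12, 38 (positions 1,2,3,4,5,7,8,9,11,12,13,14,15,16); its 13 consecutive differences strictly alternate in sign, and length 14 is optimal.

14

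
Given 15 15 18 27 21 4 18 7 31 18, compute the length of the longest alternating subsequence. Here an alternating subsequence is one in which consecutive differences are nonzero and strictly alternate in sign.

A longest alternating subsequence is 15, 18, 4, 18, 7, 31, 18 (positions 1,3,6,7,8,9,10); its 6 consecutive differences strictly alternate in sign, and length 7 is optimal.

7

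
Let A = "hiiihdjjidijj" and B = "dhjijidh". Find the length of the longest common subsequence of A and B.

A longest common subsequence is hijid (length 5); the LCS DP confirms no longer common subsequence exists.

5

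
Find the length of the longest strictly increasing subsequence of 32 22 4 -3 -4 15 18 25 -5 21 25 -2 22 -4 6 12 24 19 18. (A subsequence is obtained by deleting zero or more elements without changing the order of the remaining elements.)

6

Scanning left to right, the best length ending at each element is: 32→1, 22→1, 4→1, -3→1, -4→1, 15→2, 18→3, 25→4, -5→1, 21→4, 25→5, -2→2, 22→5, -4→2, 6→3, 12→4, 24→6, 19→5, 18→5.
So the longest increasing subsequence has length 6, e.g. 4, 15, 18, 21, 22, 24.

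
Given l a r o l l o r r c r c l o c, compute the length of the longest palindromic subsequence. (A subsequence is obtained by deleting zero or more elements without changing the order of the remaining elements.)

One longest palindromic subsequence is lrollorl (positions 1,3,4,5,6,7,11,13); it reads the same forward and backward, and the interval DP gives dp[1][15] = 8.

8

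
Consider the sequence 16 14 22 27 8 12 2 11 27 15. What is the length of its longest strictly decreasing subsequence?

Scanning left to right, the best length ending at each element is: 16→1, 14→2, 22→1, 27→1, 8→3, 12→3, 2→4, 11→4, 27→1, 15→2.
So the longest decreasing subsequence has length 4, e.g. 16, 14, 8, 2.

4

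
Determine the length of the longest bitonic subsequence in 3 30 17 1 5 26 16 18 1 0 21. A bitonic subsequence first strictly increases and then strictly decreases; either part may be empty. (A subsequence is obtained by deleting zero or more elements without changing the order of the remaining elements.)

Let inc[i] be the LIS ending at i and dec[i] the longest strictly decreasing subsequence starting at i. inc = [1, 2, 2, 1, 2, 3, 3, 4, 1, 1, 5], dec = [3, 5, 4, 2, 3, 4, 3, 3, 2, 1, 1].
max_i inc[i]+dec[i]−1 = 6, with one witness 3, 30, 26, 18, 1, 0.

6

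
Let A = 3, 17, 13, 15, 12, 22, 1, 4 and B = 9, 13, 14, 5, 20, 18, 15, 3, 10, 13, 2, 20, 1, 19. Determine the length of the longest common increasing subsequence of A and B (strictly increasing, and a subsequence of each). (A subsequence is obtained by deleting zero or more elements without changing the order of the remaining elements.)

2

For each value that appears in both, track the longest common increasing run ending there.
The best achievable length is 2; one witness is 13, 15 (A-positions 3,4, B-positions 2,7).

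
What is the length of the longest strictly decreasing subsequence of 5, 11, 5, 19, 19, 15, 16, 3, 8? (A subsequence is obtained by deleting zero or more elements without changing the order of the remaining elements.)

3

Scanning left to right, the best length ending at each element is: 5→1, 11→1, 5→2, 19→1, 19→1, 15→2, 16→2, 3→3, 8→3.
So the longest decreasing subsequence has length 3, e.g. 11, 5, 3.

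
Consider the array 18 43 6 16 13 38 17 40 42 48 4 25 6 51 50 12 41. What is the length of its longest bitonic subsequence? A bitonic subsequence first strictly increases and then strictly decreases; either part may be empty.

9

One longest bitonic subsequence is 6, 16, 38, 40, 42, 48, 51, 50, 41 (positions 3,4,6,8,9,10,14,15,17): it rises to 51 then falls. Length 9 is optimal.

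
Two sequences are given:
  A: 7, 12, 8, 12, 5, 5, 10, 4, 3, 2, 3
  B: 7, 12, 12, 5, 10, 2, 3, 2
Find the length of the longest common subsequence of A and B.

7

Backtracking the LCS table gives one alignment: 7 (A1,B1) → 12 (A2,B2) → 12 (A4,B3) → 5 (A6,B4) → 10 (A7,B5) → 3 (A9,B7) → 2 (A10,B8).
So the longest common subsequence has length 7.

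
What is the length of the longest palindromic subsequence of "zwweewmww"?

6

One longest palindromic subsequence is wweeww (positions 2,3,4,5,8,9); it reads the same forward and backward, and the interval DP gives dp[1][9] = 6.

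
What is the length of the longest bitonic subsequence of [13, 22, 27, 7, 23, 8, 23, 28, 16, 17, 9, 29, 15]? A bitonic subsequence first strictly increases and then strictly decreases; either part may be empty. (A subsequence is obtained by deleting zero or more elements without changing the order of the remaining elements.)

Let inc[i] be the LIS ending at i and dec[i] the longest strictly decreasing subsequence starting at i. inc = [1, 2, 3, 1, 3, 2, 3, 4, 3, 4, 3, 5, 4], dec = [2, 3, 4, 1, 3, 1, 3, 3, 2, 2, 1, 2, 1].
max_i inc[i]+dec[i]−1 = 6, with one witness 13, 22, 27, 23, 17, 15.

6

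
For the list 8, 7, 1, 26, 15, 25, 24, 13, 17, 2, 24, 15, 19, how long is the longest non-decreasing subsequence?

4

Scanning left to right, the best length ending at each element is: 8→1, 7→1, 1→1, 26→2, 15→2, 25→3, 24→3, 13→2, 17→3, 2→2, 24→4, 15→3, 19→4.
So the longest non-decreasing subsequence has length 4, e.g. 8, 15, 24, 24.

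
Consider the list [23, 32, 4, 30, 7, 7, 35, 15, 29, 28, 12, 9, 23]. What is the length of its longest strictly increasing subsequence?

Let dp[i] be the longest increasing subsequence ending at position i. Then dp = [1, 2, 1, 2, 2, 2, 3, 3, 4, 4, 3, 3, 4].
The maximum is 4; one witness is 4, 7, 15, 29 at positions 3,5,8,9.

4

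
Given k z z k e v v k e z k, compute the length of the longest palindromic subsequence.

8

One longest palindromic subsequence is kzevvezk (positions 1,2,5,6,7,9,10,11); it reads the same forward and backward, and the interval DP gives dp[1][11] = 8.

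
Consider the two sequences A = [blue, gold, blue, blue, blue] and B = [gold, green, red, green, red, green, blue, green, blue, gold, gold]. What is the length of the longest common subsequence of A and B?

Backtracking the LCS table gives one alignment: gold (A2,B1) → blue (A3,B7) → blue (A4,B9).
So the longest common subsequence has length 3.

3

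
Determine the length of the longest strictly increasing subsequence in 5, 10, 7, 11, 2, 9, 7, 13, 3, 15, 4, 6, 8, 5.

Let dp[i] be the longest increasing subsequence ending at position i. Then dp = [1, 2, 2, 3, 1, 3, 2, 4, 2, 5, 3, 4, 5, 4].
The maximum is 5; one witness is 5, 10, 11, 13, 15 at positions 1,2,4,8,10.

5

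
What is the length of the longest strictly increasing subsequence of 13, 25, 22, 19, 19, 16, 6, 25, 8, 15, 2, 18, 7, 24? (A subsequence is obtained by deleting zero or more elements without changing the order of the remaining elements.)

5

Let dp[i] be the longest increasing subsequence ending at position i. Then dp = [1, 2, 2, 2, 2, 2, 1, 3, 2, 3, 1, 4, 2, 5].
The maximum is 5; one witness is 6, 8, 15, 18, 24 at positions 7,9,10,12,14.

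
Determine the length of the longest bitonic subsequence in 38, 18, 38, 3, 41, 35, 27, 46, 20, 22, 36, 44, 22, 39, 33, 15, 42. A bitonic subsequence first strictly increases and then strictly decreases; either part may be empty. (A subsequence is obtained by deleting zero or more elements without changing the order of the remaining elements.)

8

Let inc[i] be the LIS ending at i and dec[i] the longest strictly decreasing subsequence starting at i. inc = [1, 1, 2, 1, 3, 2, 2, 4, 2, 3, 4, 5, 3, 5, 4, 2, 6], dec = [5, 2, 5, 1, 5, 4, 3, 5, 2, 2, 3, 4, 2, 3, 2, 1, 1].
max_i inc[i]+dec[i]−1 = 8, with one witness 18, 38, 41, 46, 44, 39, 33, 15.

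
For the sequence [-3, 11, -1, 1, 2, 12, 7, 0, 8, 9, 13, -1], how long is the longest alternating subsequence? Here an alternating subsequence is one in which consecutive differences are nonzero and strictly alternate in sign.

A longest alternating subsequence is -3, 11, -1, 12, 7, 8, -1 (positions 1,2,3,6,7,9,12); its 6 consecutive differences strictly alternate in sign, and length 7 is optimal.

7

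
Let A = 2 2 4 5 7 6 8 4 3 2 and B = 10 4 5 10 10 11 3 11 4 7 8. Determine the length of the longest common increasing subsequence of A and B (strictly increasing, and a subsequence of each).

A longest common strictly increasing subsequence is 4, 5, 7, 8 (length 4); it appears in order in both A and B, and no longer such subsequence exists.

4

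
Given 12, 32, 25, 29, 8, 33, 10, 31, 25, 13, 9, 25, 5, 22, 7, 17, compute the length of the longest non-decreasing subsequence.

Scanning left to right, the best length ending at each element is: 12→1, 32→2, 25→2, 29→3, 8→1, 33→4, 10→2, 31→4, 25→3, 13→3, 9→2, 25→4, 5→1, 22→4, 7→2, 17→4.
So the longest non-decreasing subsequence has length 4, e.g. 12, 25, 29, 33.

4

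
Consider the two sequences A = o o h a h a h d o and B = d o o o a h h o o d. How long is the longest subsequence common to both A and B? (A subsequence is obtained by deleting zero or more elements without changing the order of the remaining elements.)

Backtracking the LCS table gives one alignment: o (A1,B3) → o (A2,B4) → a (A4,B5) → h (A5,B6) → h (A7,B7) → d (A8,B10).
So the longest common subsequence has length 6.

6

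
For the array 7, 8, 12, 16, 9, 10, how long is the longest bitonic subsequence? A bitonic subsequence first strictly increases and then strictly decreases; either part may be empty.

One longest bitonic subsequence is 7, 8, 12, 16, 10 (positions 1,2,3,4,6): it rises to 16 then falls. Length 5 is optimal.

5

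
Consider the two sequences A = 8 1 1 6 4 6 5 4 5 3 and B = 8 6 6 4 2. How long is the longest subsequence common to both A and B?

4

A longest common subsequence is 8, 6, 6, 4 (length 4); the LCS DP confirms no longer common subsequence exists.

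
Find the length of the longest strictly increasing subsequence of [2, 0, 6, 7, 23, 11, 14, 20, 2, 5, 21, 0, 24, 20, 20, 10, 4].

One longest increasing subsequence is 2, 6, 7, 11, 14, 20, 21, 24 (positions 1,3,4,6,7,8,11,13), of length 8; no longer one exists.

8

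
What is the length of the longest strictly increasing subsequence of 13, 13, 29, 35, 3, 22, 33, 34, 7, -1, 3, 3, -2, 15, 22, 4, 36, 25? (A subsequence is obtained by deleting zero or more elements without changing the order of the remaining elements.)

Let dp[i] be the longest increasing subsequence ending at position i. Then dp = [1, 1, 2, 3, 1, 2, 3, 4, 2, 1, 2, 2, 1, 3, 4, 3, 5, 5].
The maximum is 5; one witness is 13, 29, 33, 34, 36 at positions 1,3,7,8,17.

5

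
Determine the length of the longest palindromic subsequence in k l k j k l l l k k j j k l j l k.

13

Using dp[i][j] = 2 + dp[i+1][j−1] if the ends match, else max(dp[i+1][j], dp[i][j−1]):
dp[1][17] = 13. A witness is klkjklllkjklk at positions 1,2,3,4,5,6,7,8,10,12,13,16,17.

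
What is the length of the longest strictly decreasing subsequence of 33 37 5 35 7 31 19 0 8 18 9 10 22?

6

One longest decreasing subsequence is 37, 35, 31, 19, 18, 9 (positions 2,4,6,7,10,11), of length 6; no longer one exists.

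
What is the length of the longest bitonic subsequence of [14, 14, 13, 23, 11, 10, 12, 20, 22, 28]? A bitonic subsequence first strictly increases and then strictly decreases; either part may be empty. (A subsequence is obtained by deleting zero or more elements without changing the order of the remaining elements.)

5

One longest bitonic subsequence is 11, 12, 20, 22, 28 (positions 5,7,8,9,10): it rises to 28 then falls. Length 5 is optimal.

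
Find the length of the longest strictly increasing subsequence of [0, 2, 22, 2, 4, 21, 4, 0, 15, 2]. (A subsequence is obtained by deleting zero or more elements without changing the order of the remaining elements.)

Scanning left to right, the best length ending at each element is: 0→1, 2→2, 22→3, 2→2, 4→3, 21→4, 4→3, 0→1, 15→4, 2→2.
So the longest increasing subsequence has length 4, e.g. 0, 2, 4, 21.

4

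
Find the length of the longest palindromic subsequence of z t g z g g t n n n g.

5

Using dp[i][j] = 2 + dp[i+1][j−1] if the ends match, else max(dp[i+1][j], dp[i][j−1]):
dp[1][11] = 5. A witness is gnnng at positions 3,8,9,10,11.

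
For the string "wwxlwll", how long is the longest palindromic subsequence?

3

One longest palindromic subsequence is lll (positions 4,6,7); it reads the same forward and backward, and the interval DP gives dp[1][7] = 3.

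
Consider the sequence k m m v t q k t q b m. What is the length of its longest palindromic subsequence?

5

One longest palindromic subsequence is mqtqm (positions 2,6,8,9,11); it reads the same forward and backward, and the interval DP gives dp[1][11] = 5.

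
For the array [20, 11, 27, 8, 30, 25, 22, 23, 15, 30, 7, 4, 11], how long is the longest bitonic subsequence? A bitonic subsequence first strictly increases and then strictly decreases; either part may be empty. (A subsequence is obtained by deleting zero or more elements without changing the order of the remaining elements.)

One longest bitonic subsequence is 20, 27, 30, 25, 23, 15, 7, 4 (positions 1,3,5,6,8,9,11,12): it rises to 30 then falls. Length 8 is optimal.

8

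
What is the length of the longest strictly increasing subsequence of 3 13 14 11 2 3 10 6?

3

One longest increasing subsequence is 3, 13, 14 (positions 1,2,3), of length 3; no longer one exists.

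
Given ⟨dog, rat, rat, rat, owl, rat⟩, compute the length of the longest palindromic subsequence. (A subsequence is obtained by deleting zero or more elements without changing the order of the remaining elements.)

One longest palindromic subsequence is rat rat rat rat (positions 2,3,4,6); it reads the same forward and backward, and the interval DP gives dp[1][6] = 4.

4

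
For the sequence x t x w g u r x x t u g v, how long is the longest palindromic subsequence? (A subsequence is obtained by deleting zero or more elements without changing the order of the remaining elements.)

One longest palindromic subsequence is guxxug (positions 5,6,8,9,11,12); it reads the same forward and backward, and the interval DP gives dp[1][13] = 6.

6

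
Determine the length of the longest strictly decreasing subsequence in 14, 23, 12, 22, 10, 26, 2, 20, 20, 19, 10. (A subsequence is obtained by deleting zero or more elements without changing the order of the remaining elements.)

5

Let dp[i] be the longest decreasing subsequence ending at position i. Then dp = [1, 1, 2, 2, 3, 1, 4, 3, 3, 4, 5].
The maximum is 5; one witness is 23, 22, 20, 19, 10 at positions 2,4,8,10,11.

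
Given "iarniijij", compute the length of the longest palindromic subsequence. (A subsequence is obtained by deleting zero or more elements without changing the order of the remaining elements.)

One longest palindromic subsequence is iiii (positions 1,5,6,8); it reads the same forward and backward, and the interval DP gives dp[1][9] = 4.

4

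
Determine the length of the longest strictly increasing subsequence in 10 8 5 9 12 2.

3

One longest increasing subsequence is 8, 9, 12 (positions 2,4,5), of length 3; no longer one exists.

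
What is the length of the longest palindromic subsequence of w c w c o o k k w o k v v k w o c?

One longest palindromic subsequence is cowkvvkwoc (positions 2,5,9,11,12,13,14,15,16,17); it reads the same forward and backward, and the interval DP gives dp[1][17] = 10.

10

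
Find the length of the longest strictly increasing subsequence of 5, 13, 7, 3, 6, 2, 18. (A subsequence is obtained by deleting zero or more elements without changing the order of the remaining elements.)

Let dp[i] be the longest increasing subsequence ending at position i. Then dp = [1, 2, 2, 1, 2, 1, 3].
The maximum is 3; one witness is 5, 13, 18 at positions 1,2,7.

3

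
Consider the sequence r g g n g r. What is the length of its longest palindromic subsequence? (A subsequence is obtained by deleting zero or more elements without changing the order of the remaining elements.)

One longest palindromic subsequence is rgngr (positions 1,2,4,5,6); it reads the same forward and backward, and the interval DP gives dp[1][6] = 5.

5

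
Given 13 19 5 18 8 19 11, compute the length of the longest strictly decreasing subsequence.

Let dp[i] be the longest decreasing subsequence ending at position i. Then dp = [1, 1, 2, 2, 3, 1, 3].
The maximum is 3; one witness is 19, 18, 8 at positions 2,4,5.

3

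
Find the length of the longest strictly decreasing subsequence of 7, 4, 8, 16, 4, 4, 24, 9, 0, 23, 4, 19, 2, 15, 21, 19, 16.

5

Scanning left to right, the best length ending at each element is: 7→1, 4→2, 8→1, 16→1, 4→2, 4→2, 24→1, 9→2, 0→3, 23→2, 4→3, 19→3, 2→4, 15→4, 21→3, 19→4, 16→5.
So the longest decreasing subsequence has length 5, e.g. 24, 23, 21, 19, 16.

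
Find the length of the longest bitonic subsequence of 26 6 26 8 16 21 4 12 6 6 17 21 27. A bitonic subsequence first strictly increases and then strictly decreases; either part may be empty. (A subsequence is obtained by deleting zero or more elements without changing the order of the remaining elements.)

One longest bitonic subsequence is 6, 8, 16, 21, 12, 6 (positions 2,4,5,6,8,10): it rises to 21 then falls. Length 6 is optimal.

6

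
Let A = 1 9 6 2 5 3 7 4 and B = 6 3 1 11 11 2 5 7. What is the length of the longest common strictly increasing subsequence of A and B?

For each value that appears in both, track the longest common increasing run ending there.
The best achievable length is 4; one witness is 1, 2, 5, 7 (A-positions 1,4,5,7, B-positions 3,6,7,8).

4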